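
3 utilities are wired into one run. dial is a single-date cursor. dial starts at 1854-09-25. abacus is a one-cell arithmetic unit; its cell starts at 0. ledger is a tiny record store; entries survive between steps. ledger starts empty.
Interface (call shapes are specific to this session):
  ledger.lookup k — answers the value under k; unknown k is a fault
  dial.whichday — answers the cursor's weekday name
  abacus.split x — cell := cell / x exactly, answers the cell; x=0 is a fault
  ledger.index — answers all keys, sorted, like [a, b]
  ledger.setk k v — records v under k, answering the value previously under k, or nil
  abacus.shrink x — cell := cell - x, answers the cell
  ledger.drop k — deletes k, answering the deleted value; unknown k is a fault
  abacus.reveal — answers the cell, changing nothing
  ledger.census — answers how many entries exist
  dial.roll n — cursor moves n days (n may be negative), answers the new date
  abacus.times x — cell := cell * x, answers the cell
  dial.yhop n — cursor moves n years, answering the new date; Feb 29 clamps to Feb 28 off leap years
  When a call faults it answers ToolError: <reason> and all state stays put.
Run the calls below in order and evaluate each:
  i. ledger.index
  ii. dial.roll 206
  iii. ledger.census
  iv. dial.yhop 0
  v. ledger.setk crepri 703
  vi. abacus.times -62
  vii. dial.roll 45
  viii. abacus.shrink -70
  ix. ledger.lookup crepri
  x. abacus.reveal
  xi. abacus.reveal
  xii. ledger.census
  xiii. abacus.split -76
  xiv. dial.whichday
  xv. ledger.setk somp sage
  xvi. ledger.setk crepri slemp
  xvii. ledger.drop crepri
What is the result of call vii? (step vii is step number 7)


Answer: 1855-06-03

Derivation:
-- ledger.index() => []
-- dial.roll(206) => 1855-04-19
-- ledger.census() => 0
-- dial.yhop(0) => 1855-04-19
-- ledger.setk(crepri, 703) => nil
-- abacus.times(-62) => 0
-- dial.roll(45) => 1855-06-03
-- abacus.shrink(-70) => 70
-- ledger.lookup(crepri) => 703
-- abacus.reveal() => 70
-- abacus.reveal() => 70
-- ledger.census() => 1
-- abacus.split(-76) => -35/38
-- dial.whichday() => Sunday
-- ledger.setk(somp, sage) => nil
-- ledger.setk(crepri, slemp) => 703
-- ledger.drop(crepri) => slemp


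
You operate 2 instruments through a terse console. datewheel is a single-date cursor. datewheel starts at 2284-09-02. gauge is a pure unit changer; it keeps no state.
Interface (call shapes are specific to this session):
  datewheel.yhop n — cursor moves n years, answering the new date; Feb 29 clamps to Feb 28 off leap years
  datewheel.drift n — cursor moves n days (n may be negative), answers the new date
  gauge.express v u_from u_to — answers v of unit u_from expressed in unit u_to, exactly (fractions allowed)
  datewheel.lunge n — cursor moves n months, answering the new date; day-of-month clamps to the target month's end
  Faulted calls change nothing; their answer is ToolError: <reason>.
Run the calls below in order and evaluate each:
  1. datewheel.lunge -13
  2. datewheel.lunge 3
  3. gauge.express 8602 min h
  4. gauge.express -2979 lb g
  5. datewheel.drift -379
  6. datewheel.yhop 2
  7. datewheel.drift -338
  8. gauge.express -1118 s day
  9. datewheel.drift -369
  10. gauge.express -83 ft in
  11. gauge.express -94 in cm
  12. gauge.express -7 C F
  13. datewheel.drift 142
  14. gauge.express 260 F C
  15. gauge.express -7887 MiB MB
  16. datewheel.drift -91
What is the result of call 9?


Answer: 2282-11-12

Derivation:
·→ datewheel.lunge(n='-13')
·← 2283-08-02
·→ datewheel.lunge(n='3')
·← 2283-11-02
·→ gauge.express(v='8602', u_from='min', u_to='h')
·← 4301/30
·→ gauge.express(v='-2979', u_from='lb', u_to='g')
·← -135125167023/100000
·→ datewheel.drift(n='-379')
·← 2282-10-19
·→ datewheel.yhop(n='2')
·← 2284-10-19
·→ datewheel.drift(n='-338')
·← 2283-11-16
·→ gauge.express(v='-1118', u_from='s', u_to='day')
·← -559/43200
·→ datewheel.drift(n='-369')
·← 2282-11-12
·→ gauge.express(v='-83', u_from='ft', u_to='in')
·← -996
·→ gauge.express(v='-94', u_from='in', u_to='cm')
·← -5969/25
·→ gauge.express(v='-7', u_from='C', u_to='F')
·← 97/5
·→ datewheel.drift(n='142')
·← 2283-04-03
·→ gauge.express(v='260', u_from='F', u_to='C')
·← 380/3
·→ gauge.express(v='-7887', u_from='MiB', u_to='MB')
·← -129220608/15625
·→ datewheel.drift(n='-91')
·← 2283-01-02


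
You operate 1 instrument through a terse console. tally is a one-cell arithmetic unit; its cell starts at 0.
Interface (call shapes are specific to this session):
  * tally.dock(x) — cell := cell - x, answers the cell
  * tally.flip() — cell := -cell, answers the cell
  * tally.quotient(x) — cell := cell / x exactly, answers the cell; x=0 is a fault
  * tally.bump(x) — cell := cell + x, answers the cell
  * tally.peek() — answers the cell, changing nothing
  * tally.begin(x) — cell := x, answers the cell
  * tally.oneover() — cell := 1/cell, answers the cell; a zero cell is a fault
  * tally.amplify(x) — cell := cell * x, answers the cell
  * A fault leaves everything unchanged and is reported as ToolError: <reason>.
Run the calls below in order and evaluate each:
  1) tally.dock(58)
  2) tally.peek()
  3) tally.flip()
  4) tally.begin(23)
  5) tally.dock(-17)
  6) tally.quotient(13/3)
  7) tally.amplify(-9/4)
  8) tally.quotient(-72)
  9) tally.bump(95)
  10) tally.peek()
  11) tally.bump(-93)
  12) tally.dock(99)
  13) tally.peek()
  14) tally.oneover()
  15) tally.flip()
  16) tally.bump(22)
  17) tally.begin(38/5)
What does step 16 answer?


Answer: 110690/5029

Derivation:
I use tally.dock passing x='58', and observe -58.
I run tally.peek(), and see -58.
I call tally.flip(), and see 58.
I use tally.begin passing x='23', which returns 23.
I use tally.dock passing x='-17', → 40.
Then tally.quotient passing x='13/3', yielding 120/13.
Next I call tally.amplify passing x='-9/4', and observe -270/13.
Then tally.quotient passing x='-72', — result: 15/52.
Using tally.bump passing x='95', — result: 4955/52.
I call tally.peek, and see 4955/52.
Next I call tally.bump passing x='-93', yielding 119/52.
I run tally.dock passing x='99', → -5029/52.
Calling tally.peek, which returns -5029/52.
I invoke tally.oneover, and see -52/5029.
Now I run tally.flip(), and observe 52/5029.
Calling tally.bump passing x='22', — result: 110690/5029.
Next I call tally.begin passing x='38/5', and see 38/5.


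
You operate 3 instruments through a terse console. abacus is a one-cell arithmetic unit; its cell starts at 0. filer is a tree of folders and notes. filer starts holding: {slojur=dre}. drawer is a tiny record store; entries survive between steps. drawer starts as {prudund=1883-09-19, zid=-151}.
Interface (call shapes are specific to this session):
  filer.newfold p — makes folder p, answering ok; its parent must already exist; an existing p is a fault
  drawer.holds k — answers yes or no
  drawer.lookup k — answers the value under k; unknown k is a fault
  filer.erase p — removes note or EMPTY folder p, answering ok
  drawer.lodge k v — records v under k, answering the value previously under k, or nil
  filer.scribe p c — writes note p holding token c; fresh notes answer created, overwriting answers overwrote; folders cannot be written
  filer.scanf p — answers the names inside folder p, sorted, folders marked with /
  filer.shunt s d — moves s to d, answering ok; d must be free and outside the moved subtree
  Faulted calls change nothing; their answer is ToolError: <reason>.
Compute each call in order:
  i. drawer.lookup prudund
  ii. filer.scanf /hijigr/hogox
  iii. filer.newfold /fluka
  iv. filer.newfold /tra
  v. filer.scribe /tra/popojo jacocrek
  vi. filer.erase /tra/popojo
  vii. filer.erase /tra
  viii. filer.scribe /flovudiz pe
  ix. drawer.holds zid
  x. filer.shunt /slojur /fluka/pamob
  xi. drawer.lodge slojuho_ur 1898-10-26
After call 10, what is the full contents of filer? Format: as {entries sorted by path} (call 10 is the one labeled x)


% drawer.lookup(k→prudund) ~> 1883-09-19
% filer.scanf(p→/hijigr/hogox) ~> ToolError: not found
% filer.newfold(p→/fluka) ~> ok
% filer.newfold(p→/tra) ~> ok
% filer.scribe(p→/tra/popojo, c→jacocrek) ~> created
% filer.erase(p→/tra/popojo) ~> ok
% filer.erase(p→/tra) ~> ok
% filer.scribe(p→/flovudiz, c→pe) ~> created
% drawer.holds(k→zid) ~> yes
% filer.shunt(s→/slojur, d→/fluka/pamob) ~> ok
% drawer.lodge(k→slojuho_ur, v→1898-10-26) ~> nil

Answer: {flovudiz=pe, fluka/, fluka/pamob=dre}


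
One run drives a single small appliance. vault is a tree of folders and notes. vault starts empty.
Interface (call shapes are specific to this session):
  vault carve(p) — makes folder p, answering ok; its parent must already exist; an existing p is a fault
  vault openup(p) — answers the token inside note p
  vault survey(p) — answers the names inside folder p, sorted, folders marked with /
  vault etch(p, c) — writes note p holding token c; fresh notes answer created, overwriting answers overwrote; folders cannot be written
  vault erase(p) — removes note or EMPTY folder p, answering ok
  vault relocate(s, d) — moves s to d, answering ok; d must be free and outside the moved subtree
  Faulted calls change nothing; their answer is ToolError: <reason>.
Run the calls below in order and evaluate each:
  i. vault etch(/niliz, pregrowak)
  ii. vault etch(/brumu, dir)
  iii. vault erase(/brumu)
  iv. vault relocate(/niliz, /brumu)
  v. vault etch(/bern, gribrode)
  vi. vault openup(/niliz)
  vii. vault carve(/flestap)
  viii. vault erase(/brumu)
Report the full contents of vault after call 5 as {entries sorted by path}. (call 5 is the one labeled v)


Using vault etch passing p='/niliz', c='pregrowak', giving created.
Next I call vault etch passing p='/brumu', c='dir', and see created.
Now I run vault erase passing p='/brumu', and observe ok.
Calling vault relocate passing s='/niliz', d='/brumu', and observe ok.
I run vault etch passing p='/bern', c='gribrode', — result: created.
Invoking vault openup passing p='/niliz', giving ToolError: not found.
Next I call vault carve passing p='/flestap', giving ok.
I use vault erase passing p='/brumu', and observe ok.

Answer: {bern=gribrode, brumu=pregrowak}


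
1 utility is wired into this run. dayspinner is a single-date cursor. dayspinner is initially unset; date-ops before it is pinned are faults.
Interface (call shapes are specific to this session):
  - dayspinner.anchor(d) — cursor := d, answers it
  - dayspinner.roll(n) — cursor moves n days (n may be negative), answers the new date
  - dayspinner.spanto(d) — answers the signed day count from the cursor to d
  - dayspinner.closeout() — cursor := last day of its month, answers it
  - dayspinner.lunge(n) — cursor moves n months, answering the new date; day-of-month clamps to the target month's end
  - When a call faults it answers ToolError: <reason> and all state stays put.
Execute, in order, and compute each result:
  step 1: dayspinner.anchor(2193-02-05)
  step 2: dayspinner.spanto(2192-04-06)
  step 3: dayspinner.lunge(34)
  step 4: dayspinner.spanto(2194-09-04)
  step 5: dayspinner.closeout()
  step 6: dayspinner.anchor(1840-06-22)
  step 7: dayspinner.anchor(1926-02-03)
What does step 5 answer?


# anchor(d='2193-02-05') => 2193-02-05
# spanto(d='2192-04-06') => -305
# lunge(n='34') => 2195-12-05
# spanto(d='2194-09-04') => -457
# closeout() => 2195-12-31
# anchor(d='1840-06-22') => 1840-06-22
# anchor(d='1926-02-03') => 1926-02-03

Answer: 2195-12-31


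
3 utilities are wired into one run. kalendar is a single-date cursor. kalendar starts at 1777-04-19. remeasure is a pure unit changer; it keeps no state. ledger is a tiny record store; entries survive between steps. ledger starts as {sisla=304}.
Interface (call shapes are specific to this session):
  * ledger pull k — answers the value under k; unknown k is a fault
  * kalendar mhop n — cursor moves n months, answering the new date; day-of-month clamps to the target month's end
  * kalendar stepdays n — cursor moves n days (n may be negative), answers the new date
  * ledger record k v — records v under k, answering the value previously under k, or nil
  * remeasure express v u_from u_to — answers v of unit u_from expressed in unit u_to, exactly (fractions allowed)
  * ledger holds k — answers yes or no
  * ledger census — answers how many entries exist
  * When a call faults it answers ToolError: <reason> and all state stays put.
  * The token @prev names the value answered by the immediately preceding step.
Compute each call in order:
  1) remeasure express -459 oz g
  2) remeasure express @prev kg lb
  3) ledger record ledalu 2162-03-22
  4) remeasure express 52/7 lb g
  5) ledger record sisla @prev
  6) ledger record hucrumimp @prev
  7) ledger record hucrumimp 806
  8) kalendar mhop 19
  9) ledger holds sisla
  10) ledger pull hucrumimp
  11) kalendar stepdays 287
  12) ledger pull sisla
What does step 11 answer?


→ remeasure express(v→-459, u_from→oz, u_to→g)
← -20819889783/1600000
→ remeasure express(v→@prev, u_from→kg, u_to→lb)
← -57375/2
→ ledger record(k→ledalu, v→2162-03-22)
← nil
→ remeasure express(v→52/7, u_from→lb, u_to→g)
← 84238583/25000
→ ledger record(k→sisla, v→@prev)
← 304
→ ledger record(k→hucrumimp, v→@prev)
← nil
→ ledger record(k→hucrumimp, v→806)
← 304
→ kalendar mhop(n→19)
← 1778-11-19
→ ledger holds(k→sisla)
← yes
→ ledger pull(k→hucrumimp)
← 806
→ kalendar stepdays(n→287)
← 1779-09-02
→ ledger pull(k→sisla)
← 84238583/25000

Answer: 1779-09-02


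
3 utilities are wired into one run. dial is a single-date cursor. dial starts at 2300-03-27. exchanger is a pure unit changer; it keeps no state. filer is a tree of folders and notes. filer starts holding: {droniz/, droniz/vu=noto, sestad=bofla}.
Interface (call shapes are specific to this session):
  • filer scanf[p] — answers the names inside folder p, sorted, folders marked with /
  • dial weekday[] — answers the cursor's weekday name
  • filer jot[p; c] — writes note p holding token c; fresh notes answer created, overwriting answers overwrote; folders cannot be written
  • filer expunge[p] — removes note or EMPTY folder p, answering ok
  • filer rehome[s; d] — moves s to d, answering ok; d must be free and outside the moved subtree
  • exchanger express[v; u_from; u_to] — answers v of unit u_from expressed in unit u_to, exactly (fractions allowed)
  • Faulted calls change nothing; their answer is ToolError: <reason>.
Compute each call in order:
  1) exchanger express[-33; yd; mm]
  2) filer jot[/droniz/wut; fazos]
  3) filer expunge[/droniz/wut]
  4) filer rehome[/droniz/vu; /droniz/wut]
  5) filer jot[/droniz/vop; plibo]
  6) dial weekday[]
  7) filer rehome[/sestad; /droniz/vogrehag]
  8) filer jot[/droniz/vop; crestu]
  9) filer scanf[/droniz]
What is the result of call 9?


% exchanger express(v='-33', u_from='yd', u_to='mm') == -150876/5
% filer jot(p='/droniz/wut', c='fazos') == created
% filer expunge(p='/droniz/wut') == ok
% filer rehome(s='/droniz/vu', d='/droniz/wut') == ok
% filer jot(p='/droniz/vop', c='plibo') == created
% dial weekday() == Tuesday
% filer rehome(s='/sestad', d='/droniz/vogrehag') == ok
% filer jot(p='/droniz/vop', c='crestu') == overwrote
% filer scanf(p='/droniz') == [vogrehag, vop, wut]

Answer: [vogrehag, vop, wut]


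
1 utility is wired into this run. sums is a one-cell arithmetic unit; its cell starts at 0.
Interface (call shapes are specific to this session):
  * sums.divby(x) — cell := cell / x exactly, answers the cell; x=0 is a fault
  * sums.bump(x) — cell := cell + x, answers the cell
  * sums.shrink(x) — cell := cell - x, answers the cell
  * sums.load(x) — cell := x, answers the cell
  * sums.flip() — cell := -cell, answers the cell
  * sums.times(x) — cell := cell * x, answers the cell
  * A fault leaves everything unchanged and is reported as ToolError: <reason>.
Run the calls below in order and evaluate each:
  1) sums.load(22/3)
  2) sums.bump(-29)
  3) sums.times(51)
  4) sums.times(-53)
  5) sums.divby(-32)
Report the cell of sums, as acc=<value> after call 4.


Next I call load using x='22/3', and get 22/3.
I call bump using x='-29', yielding -65/3.
Then times using x='51', → -1105.
I invoke times using x='-53', and observe 58565.
Using divby using x='-32', — result: -58565/32.

Answer: acc=58565


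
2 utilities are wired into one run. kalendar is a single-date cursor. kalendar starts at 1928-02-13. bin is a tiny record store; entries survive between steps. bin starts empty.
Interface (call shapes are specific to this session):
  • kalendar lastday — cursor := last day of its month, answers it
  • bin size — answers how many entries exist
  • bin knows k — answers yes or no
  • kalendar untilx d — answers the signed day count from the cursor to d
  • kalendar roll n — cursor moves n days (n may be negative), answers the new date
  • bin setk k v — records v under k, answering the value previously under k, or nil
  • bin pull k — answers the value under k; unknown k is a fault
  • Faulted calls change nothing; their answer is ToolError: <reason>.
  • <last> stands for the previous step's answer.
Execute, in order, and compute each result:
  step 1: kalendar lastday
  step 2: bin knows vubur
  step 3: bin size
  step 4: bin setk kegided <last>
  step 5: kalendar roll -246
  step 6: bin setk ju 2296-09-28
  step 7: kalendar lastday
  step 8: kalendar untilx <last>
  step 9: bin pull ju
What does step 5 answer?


Answer: 1927-06-28

Derivation:
# 1. kalendar lastday() -> 1928-02-29
# 2. bin knows(vubur) -> no
# 3. bin size() -> 0
# 4. bin setk(kegided, <last>) -> nil
# 5. kalendar roll(-246) -> 1927-06-28
# 6. bin setk(ju, 2296-09-28) -> nil
# 7. kalendar lastday() -> 1927-06-30
# 8. kalendar untilx(<last>) -> 0
# 9. bin pull(ju) -> 2296-09-28


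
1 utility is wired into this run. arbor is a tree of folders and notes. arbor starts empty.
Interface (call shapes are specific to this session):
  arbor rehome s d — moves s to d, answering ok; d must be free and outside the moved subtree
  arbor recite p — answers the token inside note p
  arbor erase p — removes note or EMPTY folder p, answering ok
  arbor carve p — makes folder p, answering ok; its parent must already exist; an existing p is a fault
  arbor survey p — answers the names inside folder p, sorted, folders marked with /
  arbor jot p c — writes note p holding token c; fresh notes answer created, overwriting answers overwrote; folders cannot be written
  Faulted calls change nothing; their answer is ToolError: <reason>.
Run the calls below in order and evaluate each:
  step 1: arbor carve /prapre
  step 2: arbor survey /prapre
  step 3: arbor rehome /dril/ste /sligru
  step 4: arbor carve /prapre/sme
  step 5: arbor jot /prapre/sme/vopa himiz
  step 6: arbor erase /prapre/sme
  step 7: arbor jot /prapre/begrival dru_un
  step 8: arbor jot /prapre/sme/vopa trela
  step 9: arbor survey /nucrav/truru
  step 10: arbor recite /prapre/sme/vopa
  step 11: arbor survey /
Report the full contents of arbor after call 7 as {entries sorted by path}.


Answer: {prapre/, prapre/begrival=dru_un, prapre/sme/, prapre/sme/vopa=himiz}

Derivation:
>>> arbor carve /prapre
= ok
>>> arbor survey /prapre
= []
>>> arbor rehome /dril/ste /sligru
= ToolError: not found
>>> arbor carve /prapre/sme
= ok
>>> arbor jot /prapre/sme/vopa himiz
= created
>>> arbor erase /prapre/sme
= ToolError: not empty
>>> arbor jot /prapre/begrival dru_un
= created
>>> arbor jot /prapre/sme/vopa trela
= overwrote
>>> arbor survey /nucrav/truru
= ToolError: not found
>>> arbor recite /prapre/sme/vopa
= trela
>>> arbor survey /
= [prapre/]


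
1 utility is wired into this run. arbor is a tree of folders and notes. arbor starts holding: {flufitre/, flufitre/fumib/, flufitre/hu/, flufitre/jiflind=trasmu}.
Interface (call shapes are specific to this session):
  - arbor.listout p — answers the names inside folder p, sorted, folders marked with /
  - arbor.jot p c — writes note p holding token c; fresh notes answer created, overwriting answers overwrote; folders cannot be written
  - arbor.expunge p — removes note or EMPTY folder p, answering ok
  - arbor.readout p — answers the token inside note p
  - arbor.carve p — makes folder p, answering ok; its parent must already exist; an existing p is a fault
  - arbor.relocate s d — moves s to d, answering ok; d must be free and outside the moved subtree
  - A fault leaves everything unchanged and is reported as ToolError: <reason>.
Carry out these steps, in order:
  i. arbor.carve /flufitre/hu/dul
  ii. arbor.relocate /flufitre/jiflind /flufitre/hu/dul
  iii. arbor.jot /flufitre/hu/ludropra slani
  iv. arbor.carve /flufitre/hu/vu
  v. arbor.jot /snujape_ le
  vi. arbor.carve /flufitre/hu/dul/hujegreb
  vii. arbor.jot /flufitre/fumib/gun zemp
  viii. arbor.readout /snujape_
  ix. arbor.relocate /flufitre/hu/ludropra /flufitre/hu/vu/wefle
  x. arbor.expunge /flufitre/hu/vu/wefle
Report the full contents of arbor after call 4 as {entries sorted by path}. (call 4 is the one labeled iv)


Do: carve[p='/flufitre/hu/dul']
See: ok
Do: relocate[s='/flufitre/jiflind'; d='/flufitre/hu/dul']
See: ToolError: exists
Do: jot[p='/flufitre/hu/ludropra'; c='slani']
See: created
Do: carve[p='/flufitre/hu/vu']
See: ok
Do: jot[p='/snujape_'; c='le']
See: created
Do: carve[p='/flufitre/hu/dul/hujegreb']
See: ok
Do: jot[p='/flufitre/fumib/gun'; c='zemp']
See: created
Do: readout[p='/snujape_']
See: le
Do: relocate[s='/flufitre/hu/ludropra'; d='/flufitre/hu/vu/wefle']
See: ok
Do: expunge[p='/flufitre/hu/vu/wefle']
See: ok

Answer: {flufitre/, flufitre/fumib/, flufitre/hu/, flufitre/hu/dul/, flufitre/hu/ludropra=slani, flufitre/hu/vu/, flufitre/jiflind=trasmu}


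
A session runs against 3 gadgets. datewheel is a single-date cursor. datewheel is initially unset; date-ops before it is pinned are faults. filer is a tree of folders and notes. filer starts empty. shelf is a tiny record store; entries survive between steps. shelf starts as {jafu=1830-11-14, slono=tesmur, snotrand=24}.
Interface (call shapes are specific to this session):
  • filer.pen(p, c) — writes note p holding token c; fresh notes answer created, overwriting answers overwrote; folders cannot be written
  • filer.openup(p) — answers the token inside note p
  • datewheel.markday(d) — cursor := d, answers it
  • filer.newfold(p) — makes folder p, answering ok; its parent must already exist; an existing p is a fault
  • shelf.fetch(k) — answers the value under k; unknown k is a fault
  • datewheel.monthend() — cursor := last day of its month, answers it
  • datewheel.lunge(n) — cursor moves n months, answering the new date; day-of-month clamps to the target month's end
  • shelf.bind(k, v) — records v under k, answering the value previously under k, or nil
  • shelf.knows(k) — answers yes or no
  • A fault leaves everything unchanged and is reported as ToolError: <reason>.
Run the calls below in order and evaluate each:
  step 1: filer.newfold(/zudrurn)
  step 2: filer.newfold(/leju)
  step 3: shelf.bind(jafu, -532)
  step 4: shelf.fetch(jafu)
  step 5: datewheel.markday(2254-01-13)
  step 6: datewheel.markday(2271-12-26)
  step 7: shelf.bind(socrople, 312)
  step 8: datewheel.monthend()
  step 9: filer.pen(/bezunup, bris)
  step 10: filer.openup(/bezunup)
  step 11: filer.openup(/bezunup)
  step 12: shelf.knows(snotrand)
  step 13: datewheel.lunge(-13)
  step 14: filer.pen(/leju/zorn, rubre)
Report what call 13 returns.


;; 1. filer.newfold(p=/zudrurn) == ok
;; 2. filer.newfold(p=/leju) == ok
;; 3. shelf.bind(k=jafu, v=-532) == 1830-11-14
;; 4. shelf.fetch(k=jafu) == -532
;; 5. datewheel.markday(d=2254-01-13) == 2254-01-13
;; 6. datewheel.markday(d=2271-12-26) == 2271-12-26
;; 7. shelf.bind(k=socrople, v=312) == nil
;; 8. datewheel.monthend() == 2271-12-31
;; 9. filer.pen(p=/bezunup, c=bris) == created
;; 10. filer.openup(p=/bezunup) == bris
;; 11. filer.openup(p=/bezunup) == bris
;; 12. shelf.knows(k=snotrand) == yes
;; 13. datewheel.lunge(n=-13) == 2270-11-30
;; 14. filer.pen(p=/leju/zorn, c=rubre) == created

Answer: 2270-11-30


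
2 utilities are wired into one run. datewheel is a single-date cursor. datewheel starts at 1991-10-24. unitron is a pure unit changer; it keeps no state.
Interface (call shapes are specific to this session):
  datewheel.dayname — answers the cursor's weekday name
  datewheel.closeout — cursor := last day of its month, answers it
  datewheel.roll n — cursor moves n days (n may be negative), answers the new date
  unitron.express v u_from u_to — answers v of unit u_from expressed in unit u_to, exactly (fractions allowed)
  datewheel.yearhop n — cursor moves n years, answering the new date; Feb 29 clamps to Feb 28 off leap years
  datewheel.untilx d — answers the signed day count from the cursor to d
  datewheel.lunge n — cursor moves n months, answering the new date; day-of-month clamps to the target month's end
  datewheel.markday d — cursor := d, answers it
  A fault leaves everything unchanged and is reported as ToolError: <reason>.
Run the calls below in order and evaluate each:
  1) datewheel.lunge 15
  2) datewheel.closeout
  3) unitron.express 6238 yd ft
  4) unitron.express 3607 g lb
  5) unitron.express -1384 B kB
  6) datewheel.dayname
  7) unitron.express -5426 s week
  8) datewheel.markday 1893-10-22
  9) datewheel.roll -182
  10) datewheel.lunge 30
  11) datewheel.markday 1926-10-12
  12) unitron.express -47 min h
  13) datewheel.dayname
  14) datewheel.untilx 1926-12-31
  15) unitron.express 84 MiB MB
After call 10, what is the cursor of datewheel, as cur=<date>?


Answer: cur=1895-10-23

Derivation:
Step: datewheel.lunge[15]
Result: 1993-01-24
Step: datewheel.closeout[]
Result: 1993-01-31
Step: unitron.express[6238; yd; ft]
Result: 18714
Step: unitron.express[3607; g; lb]
Result: 360700000/45359237
Step: unitron.express[-1384; B; kB]
Result: -173/125
Step: datewheel.dayname[]
Result: Sunday
Step: unitron.express[-5426; s; week]
Result: -2713/302400
Step: datewheel.markday[1893-10-22]
Result: 1893-10-22
Step: datewheel.roll[-182]
Result: 1893-04-23
Step: datewheel.lunge[30]
Result: 1895-10-23
Step: datewheel.markday[1926-10-12]
Result: 1926-10-12
Step: unitron.express[-47; min; h]
Result: -47/60
Step: datewheel.dayname[]
Result: Tuesday
Step: datewheel.untilx[1926-12-31]
Result: 80
Step: unitron.express[84; MiB; MB]
Result: 1376256/15625


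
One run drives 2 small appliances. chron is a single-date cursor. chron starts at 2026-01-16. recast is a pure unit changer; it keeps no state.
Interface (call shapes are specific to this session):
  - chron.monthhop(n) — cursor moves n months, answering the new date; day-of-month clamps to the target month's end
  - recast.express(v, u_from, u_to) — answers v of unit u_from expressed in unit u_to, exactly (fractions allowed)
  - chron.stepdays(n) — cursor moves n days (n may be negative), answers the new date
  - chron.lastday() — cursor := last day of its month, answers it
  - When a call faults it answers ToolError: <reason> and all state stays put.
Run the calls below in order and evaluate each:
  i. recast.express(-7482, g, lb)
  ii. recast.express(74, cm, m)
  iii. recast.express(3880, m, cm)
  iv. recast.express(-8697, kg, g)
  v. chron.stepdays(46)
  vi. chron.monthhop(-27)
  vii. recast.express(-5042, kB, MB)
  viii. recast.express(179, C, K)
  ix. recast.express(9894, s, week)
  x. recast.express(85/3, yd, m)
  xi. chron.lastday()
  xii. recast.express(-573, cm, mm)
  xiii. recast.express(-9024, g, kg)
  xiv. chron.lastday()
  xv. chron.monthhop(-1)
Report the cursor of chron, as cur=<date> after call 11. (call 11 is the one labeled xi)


> recast.express v='-7482' u_from='g' u_to='lb'
[out] -748200000/45359237
> recast.express v='74' u_from='cm' u_to='m'
[out] 37/50
> recast.express v='3880' u_from='m' u_to='cm'
[out] 388000
> recast.express v='-8697' u_from='kg' u_to='g'
[out] -8697000
> chron.stepdays n='46'
[out] 2026-03-03
> chron.monthhop n='-27'
[out] 2023-12-03
> recast.express v='-5042' u_from='kB' u_to='MB'
[out] -2521/500
> recast.express v='179' u_from='C' u_to='K'
[out] 9043/20
> recast.express v='9894' u_from='s' u_to='week'
[out] 1649/100800
> recast.express v='85/3' u_from='yd' u_to='m'
[out] 6477/250
> chron.lastday
[out] 2023-12-31
> recast.express v='-573' u_from='cm' u_to='mm'
[out] -5730
> recast.express v='-9024' u_from='g' u_to='kg'
[out] -1128/125
> chron.lastday
[out] 2023-12-31
> chron.monthhop n='-1'
[out] 2023-11-30

Answer: cur=2023-12-31


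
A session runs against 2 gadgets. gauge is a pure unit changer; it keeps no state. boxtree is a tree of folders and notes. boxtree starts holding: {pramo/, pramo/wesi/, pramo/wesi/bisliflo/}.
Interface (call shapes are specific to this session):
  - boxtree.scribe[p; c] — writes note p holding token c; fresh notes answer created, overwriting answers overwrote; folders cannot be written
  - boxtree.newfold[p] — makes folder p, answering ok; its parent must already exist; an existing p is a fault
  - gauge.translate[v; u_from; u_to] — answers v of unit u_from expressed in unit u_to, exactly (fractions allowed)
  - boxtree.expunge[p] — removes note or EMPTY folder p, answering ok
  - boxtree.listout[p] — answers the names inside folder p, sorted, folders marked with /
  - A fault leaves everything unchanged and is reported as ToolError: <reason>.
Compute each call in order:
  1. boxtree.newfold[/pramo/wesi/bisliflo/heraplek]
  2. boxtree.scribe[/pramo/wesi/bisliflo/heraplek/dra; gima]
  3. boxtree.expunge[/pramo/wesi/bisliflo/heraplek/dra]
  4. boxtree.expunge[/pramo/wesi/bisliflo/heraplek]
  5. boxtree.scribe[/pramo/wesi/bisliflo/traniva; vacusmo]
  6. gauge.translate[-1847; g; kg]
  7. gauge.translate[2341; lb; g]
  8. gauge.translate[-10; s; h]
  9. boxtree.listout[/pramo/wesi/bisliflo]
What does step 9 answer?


Do: newfold[p=/pramo/wesi/bisliflo/heraplek]
See: ok
Do: scribe[p=/pramo/wesi/bisliflo/heraplek/dra; c=gima]
See: created
Do: expunge[p=/pramo/wesi/bisliflo/heraplek/dra]
See: ok
Do: expunge[p=/pramo/wesi/bisliflo/heraplek]
See: ok
Do: scribe[p=/pramo/wesi/bisliflo/traniva; c=vacusmo]
See: created
Do: translate[v=-1847; u_from=g; u_to=kg]
See: -1847/1000
Do: translate[v=2341; u_from=lb; u_to=g]
See: 106185973817/100000
Do: translate[v=-10; u_from=s; u_to=h]
See: -1/360
Do: listout[p=/pramo/wesi/bisliflo]
See: [traniva]

Answer: [traniva]


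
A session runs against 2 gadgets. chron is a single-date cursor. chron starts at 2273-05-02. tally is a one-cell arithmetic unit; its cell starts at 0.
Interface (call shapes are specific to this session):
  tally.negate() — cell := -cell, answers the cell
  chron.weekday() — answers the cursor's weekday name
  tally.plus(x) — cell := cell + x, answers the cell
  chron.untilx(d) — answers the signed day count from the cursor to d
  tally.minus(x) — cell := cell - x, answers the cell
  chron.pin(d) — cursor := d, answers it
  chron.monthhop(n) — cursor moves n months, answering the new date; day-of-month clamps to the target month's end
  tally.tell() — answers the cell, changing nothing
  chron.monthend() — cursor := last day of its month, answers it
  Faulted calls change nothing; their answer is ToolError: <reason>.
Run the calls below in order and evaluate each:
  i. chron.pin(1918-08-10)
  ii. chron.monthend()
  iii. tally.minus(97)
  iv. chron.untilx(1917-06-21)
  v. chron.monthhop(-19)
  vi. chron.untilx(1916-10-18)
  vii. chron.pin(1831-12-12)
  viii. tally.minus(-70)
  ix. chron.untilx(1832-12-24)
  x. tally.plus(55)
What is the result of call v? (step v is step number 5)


# chron.pin(d='1918-08-10') : 1918-08-10
# chron.monthend() : 1918-08-31
# tally.minus(x='97') : -97
# chron.untilx(d='1917-06-21') : -436
# chron.monthhop(n='-19') : 1917-01-31
# chron.untilx(d='1916-10-18') : -105
# chron.pin(d='1831-12-12') : 1831-12-12
# tally.minus(x='-70') : -27
# chron.untilx(d='1832-12-24') : 378
# tally.plus(x='55') : 28

Answer: 1917-01-31


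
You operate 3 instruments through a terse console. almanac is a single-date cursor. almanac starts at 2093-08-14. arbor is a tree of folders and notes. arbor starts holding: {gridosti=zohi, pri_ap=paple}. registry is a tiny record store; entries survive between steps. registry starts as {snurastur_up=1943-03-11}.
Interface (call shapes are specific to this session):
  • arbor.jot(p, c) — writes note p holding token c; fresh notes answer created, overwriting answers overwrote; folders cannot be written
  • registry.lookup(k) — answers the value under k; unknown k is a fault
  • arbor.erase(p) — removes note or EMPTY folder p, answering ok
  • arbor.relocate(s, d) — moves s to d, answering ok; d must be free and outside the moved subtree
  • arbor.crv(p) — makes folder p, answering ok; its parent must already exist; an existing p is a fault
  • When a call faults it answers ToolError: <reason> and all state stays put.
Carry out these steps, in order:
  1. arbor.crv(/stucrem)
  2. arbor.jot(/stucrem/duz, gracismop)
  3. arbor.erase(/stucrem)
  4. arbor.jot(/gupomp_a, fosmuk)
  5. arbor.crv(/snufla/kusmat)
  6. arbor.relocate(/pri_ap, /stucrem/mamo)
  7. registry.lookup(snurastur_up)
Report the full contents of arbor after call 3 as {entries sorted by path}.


Answer: {gridosti=zohi, pri_ap=paple, stucrem/, stucrem/duz=gracismop}

Derivation:
Using crv passing /stucrem: ok.
Using jot passing /stucrem/duz, gracismop, and get created.
Now I run erase passing /stucrem, which returns ToolError: not empty.
I invoke jot passing /gupomp_a, fosmuk, and see created.
I call crv passing /snufla/kusmat, and observe ToolError: no parent.
Invoking relocate passing /pri_ap, /stucrem/mamo, → ok.
Calling lookup passing snurastur_up, yielding 1943-03-11.


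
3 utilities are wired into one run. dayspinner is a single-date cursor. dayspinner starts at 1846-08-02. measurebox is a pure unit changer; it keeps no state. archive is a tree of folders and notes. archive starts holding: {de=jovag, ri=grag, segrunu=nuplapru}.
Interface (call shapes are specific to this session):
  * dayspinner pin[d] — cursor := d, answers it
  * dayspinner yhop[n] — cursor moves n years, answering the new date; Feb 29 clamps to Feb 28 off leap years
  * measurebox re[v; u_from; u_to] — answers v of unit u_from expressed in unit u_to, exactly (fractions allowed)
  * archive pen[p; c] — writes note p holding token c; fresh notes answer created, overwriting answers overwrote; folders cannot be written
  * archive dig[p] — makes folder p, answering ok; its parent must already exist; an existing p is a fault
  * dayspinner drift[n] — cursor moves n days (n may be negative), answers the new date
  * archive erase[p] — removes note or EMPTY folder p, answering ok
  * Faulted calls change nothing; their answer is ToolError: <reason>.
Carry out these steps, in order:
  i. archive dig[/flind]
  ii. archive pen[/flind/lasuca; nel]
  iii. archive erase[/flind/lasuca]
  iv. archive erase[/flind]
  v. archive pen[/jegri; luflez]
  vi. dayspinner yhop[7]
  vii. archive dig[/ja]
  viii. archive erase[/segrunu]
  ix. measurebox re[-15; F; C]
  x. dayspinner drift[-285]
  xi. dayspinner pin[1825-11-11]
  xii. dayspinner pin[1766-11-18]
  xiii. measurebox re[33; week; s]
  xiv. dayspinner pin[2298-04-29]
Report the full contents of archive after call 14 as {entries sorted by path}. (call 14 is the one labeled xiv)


Answer: {de=jovag, ja/, jegri=luflez, ri=grag}

Derivation:
I run archive dig using p='/flind', and observe ok.
Invoking archive pen using p='/flind/lasuca', c='nel', yielding created.
Calling archive erase using p='/flind/lasuca': ok.
I run archive erase using p='/flind', yielding ok.
I use archive pen using p='/jegri', c='luflez', — result: created.
Now I run dayspinner yhop using n='7', → 1853-08-02.
Invoking archive dig using p='/ja', → ok.
Invoking archive erase using p='/segrunu', yielding ok.
Calling measurebox re using v='-15', u_from='F', u_to='C', yielding -235/9.
I call dayspinner drift using n='-285', → 1852-10-21.
I call dayspinner pin using d='1825-11-11', and get 1825-11-11.
Next I call dayspinner pin using d='1766-11-18', and get 1766-11-18.
Using measurebox re using v='33', u_from='week', u_to='s', giving 19958400.
Invoking dayspinner pin using d='2298-04-29': 2298-04-29.


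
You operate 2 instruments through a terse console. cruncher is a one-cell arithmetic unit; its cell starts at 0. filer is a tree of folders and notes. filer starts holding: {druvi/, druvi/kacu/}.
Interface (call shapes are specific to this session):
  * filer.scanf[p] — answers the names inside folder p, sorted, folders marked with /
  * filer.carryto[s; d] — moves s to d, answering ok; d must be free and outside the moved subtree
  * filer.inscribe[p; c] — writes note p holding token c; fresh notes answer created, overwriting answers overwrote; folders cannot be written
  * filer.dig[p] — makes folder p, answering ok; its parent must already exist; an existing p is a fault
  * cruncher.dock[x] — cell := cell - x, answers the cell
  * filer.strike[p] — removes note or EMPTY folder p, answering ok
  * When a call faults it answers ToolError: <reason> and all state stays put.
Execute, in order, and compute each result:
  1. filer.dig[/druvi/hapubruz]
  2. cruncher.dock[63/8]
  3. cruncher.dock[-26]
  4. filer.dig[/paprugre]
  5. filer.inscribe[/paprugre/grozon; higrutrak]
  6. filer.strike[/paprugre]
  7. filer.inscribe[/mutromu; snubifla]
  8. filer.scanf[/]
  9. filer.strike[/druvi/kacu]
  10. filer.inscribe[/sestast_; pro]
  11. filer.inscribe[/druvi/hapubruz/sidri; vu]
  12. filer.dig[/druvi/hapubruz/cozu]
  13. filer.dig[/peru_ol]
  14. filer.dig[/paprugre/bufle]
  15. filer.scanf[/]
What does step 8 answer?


Answer: [druvi/, mutromu, paprugre/]

Derivation:
-> filer.dig(/druvi/hapubruz)
<- ok
-> cruncher.dock(63/8)
<- -63/8
-> cruncher.dock(-26)
<- 145/8
-> filer.dig(/paprugre)
<- ok
-> filer.inscribe(/paprugre/grozon, higrutrak)
<- created
-> filer.strike(/paprugre)
<- ToolError: not empty
-> filer.inscribe(/mutromu, snubifla)
<- created
-> filer.scanf(/)
<- [druvi/, mutromu, paprugre/]
-> filer.strike(/druvi/kacu)
<- ok
-> filer.inscribe(/sestast_, pro)
<- created
-> filer.inscribe(/druvi/hapubruz/sidri, vu)
<- created
-> filer.dig(/druvi/hapubruz/cozu)
<- ok
-> filer.dig(/peru_ol)
<- ok
-> filer.dig(/paprugre/bufle)
<- ok
-> filer.scanf(/)
<- [druvi/, mutromu, paprugre/, peru_ol/, sestast_]


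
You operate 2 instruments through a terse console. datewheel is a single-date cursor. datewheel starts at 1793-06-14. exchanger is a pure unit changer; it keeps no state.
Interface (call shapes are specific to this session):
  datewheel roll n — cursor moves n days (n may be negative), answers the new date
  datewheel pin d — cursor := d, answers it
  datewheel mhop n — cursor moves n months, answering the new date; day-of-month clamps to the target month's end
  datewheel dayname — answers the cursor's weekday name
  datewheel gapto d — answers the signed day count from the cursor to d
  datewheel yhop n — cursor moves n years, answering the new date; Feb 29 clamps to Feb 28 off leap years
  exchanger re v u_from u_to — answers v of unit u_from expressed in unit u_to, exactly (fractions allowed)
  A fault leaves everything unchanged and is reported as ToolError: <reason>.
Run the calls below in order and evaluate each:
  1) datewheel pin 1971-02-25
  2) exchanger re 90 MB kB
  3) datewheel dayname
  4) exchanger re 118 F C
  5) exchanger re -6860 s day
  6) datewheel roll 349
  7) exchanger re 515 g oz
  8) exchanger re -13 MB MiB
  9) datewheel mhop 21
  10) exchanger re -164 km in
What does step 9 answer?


Answer: 1973-11-09

Derivation:
>> datewheel pin(d=1971-02-25)
<< 1971-02-25
>> exchanger re(v=90, u_from=MB, u_to=kB)
<< 90000
>> datewheel dayname()
<< Thursday
>> exchanger re(v=118, u_from=F, u_to=C)
<< 430/9
>> exchanger re(v=-6860, u_from=s, u_to=day)
<< -343/4320
>> datewheel roll(n=349)
<< 1972-02-09
>> exchanger re(v=515, u_from=g, u_to=oz)
<< 824000000/45359237
>> exchanger re(v=-13, u_from=MB, u_to=MiB)
<< -203125/16384
>> datewheel mhop(n=21)
<< 1973-11-09
>> exchanger re(v=-164, u_from=km, u_to=in)
<< -820000000/127
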